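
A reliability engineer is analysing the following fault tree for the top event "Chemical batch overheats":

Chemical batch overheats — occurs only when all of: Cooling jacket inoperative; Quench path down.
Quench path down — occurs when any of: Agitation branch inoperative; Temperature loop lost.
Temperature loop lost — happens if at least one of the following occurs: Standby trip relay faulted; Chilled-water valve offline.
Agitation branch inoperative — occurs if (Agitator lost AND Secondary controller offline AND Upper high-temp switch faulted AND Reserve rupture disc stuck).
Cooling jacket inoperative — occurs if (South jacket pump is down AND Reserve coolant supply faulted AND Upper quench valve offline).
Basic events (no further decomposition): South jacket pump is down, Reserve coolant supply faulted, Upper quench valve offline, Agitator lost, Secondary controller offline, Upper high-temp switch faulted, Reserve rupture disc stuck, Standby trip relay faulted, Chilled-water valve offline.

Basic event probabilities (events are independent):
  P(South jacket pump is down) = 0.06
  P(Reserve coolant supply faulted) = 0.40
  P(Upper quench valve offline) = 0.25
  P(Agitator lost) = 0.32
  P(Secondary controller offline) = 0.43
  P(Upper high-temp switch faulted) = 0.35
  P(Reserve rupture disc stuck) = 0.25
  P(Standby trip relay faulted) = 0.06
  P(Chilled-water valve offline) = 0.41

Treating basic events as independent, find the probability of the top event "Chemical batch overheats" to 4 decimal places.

0.0027

P(Cooling jacket inoperative) [AND] = 0.06 × 0.40 × 0.25 = 0.006000
P(Agitation branch inoperative) [AND] = 0.32 × 0.43 × 0.35 × 0.25 = 0.012040
P(Temperature loop lost) [OR] = 1 − (1−0.06) × (1−0.41) = 0.445400
P(Quench path down) [OR] = 1 − (1−0.012040) × (1−0.445400) = 0.452077
P(Chemical batch overheats) [AND] = 0.006000 × 0.452077 = 0.002712
Rounded to 4 decimal places: P(Chemical batch overheats) ≈ 0.0027.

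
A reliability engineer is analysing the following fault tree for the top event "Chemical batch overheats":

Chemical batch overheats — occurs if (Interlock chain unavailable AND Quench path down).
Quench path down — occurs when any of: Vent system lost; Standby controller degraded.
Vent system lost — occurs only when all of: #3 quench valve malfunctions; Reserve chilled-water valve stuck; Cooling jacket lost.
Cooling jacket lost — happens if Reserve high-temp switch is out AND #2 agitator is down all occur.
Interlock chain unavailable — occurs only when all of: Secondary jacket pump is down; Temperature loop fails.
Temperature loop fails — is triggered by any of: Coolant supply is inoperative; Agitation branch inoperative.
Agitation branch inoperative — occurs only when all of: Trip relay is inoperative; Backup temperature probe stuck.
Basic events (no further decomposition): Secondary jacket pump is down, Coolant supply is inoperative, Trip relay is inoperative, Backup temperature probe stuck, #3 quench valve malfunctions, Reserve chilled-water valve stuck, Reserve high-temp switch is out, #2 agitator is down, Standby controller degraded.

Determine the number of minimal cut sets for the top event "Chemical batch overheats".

Agitation branch inoperative [AND]: one cut set from each child combined → 1 × 1 = 1 cut set(s).
Temperature loop fails [OR]: union of children's cut sets → 2 cut set(s).
Interlock chain unavailable [AND]: one cut set from each child combined → 1 × 2 = 2 cut set(s).
Cooling jacket lost [AND]: one cut set from each child combined → 1 × 1 = 1 cut set(s).
Vent system lost [AND]: one cut set from each child combined → 1 × 1 × 1 = 1 cut set(s).
Quench path down [OR]: union of children's cut sets → 2 cut set(s).
Chemical batch overheats [AND]: one cut set from each child combined → 2 × 2 = 4 cut set(s).
Minimal cut sets: {#2 agitator is down, #3 quench valve malfunctions, Coolant supply is inoperative, Reserve chilled-water valve stuck, Reserve high-temp switch is out, Secondary jacket pump is down}; {Coolant supply is inoperative, Secondary jacket pump is down, Standby controller degraded}; {#2 agitator is down, #3 quench valve malfunctions, Backup temperature probe stuck, Reserve chilled-water valve stuck, Reserve high-temp switch is out, Secondary jacket pump is down, Trip relay is inoperative}; {Backup temperature probe stuck, Secondary jacket pump is down, Standby controller degraded, Trip relay is inoperative}.

4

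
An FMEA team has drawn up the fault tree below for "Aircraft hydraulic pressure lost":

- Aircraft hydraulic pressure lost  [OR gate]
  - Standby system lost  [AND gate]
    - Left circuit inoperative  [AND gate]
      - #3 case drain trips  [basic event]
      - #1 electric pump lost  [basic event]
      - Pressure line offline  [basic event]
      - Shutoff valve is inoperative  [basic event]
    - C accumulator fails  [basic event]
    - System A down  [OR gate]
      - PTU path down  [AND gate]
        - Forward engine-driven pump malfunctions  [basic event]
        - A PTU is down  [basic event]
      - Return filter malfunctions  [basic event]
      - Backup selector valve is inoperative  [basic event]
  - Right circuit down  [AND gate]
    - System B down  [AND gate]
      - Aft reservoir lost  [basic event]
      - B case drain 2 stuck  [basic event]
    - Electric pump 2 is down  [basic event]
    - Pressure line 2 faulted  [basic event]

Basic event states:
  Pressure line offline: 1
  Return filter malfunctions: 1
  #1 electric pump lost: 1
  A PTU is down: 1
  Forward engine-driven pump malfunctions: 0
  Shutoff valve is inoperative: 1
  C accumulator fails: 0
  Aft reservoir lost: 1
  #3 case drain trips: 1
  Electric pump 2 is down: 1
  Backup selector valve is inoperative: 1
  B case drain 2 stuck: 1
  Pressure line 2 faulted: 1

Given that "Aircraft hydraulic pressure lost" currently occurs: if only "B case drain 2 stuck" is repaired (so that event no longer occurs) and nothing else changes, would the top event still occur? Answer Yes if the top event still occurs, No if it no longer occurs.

Counterfactual: set "B case drain 2 stuck" to not occurred.
Left circuit inoperative [AND]: #3 case drain trips=occurs, #1 electric pump lost=occurs, Pressure line offline=occurs, Shutoff valve is inoperative=occurs → all inputs occur → occurs.
PTU path down [AND]: Forward engine-driven pump malfunctions=not, A PTU is down=occurs → not all inputs occur → does not occur.
System A down [OR]: PTU path down=not, Return filter malfunctions=occurs, Backup selector valve is inoperative=occurs → at least one input occurs → occurs.
Standby system lost [AND]: Left circuit inoperative=occurs, C accumulator fails=not, System A down=occurs → not all inputs occur → does not occur.
System B down [AND]: Aft reservoir lost=occurs, B case drain 2 stuck=not → not all inputs occur → does not occur.
Right circuit down [AND]: System B down=not, Electric pump 2 is down=occurs, Pressure line 2 faulted=occurs → not all inputs occur → does not occur.
Aircraft hydraulic pressure lost [OR]: Standby system lost=not, Right circuit down=not → no input occurs → does not occur.

No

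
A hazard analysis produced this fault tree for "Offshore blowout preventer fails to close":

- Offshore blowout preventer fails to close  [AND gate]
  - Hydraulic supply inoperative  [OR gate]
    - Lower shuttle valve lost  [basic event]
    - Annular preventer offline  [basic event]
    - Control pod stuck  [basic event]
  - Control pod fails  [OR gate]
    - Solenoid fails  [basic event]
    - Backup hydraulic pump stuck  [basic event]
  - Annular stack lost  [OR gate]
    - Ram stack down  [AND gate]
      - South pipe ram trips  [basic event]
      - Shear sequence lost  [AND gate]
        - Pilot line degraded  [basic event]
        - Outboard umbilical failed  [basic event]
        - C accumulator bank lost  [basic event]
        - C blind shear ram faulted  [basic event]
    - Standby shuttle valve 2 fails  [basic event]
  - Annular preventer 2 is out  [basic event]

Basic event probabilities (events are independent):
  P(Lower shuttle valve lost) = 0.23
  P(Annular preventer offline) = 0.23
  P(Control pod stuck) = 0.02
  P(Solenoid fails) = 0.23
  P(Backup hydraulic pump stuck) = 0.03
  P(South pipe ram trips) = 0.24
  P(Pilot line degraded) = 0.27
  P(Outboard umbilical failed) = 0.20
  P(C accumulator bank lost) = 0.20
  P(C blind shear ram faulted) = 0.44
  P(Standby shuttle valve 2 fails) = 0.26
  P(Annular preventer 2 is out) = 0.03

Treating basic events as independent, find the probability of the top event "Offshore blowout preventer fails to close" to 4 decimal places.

0.0008

P(Hydraulic supply inoperative) [OR] = 1 − (1−0.23) × (1−0.23) × (1−0.02) = 0.418958
P(Control pod fails) [OR] = 1 − (1−0.23) × (1−0.03) = 0.253100
P(Shear sequence lost) [AND] = 0.27 × 0.20 × 0.20 × 0.44 = 0.004752
P(Ram stack down) [AND] = 0.24 × 0.004752 = 0.001140
P(Annular stack lost) [OR] = 1 − (1−0.001140) × (1−0.26) = 0.260844
P(Offshore blowout preventer fails to close) [AND] = 0.418958 × 0.253100 × 0.260844 × 0.03 = 0.000830
Rounded to 4 decimal places: P(Offshore blowout preventer fails to close) ≈ 0.0008.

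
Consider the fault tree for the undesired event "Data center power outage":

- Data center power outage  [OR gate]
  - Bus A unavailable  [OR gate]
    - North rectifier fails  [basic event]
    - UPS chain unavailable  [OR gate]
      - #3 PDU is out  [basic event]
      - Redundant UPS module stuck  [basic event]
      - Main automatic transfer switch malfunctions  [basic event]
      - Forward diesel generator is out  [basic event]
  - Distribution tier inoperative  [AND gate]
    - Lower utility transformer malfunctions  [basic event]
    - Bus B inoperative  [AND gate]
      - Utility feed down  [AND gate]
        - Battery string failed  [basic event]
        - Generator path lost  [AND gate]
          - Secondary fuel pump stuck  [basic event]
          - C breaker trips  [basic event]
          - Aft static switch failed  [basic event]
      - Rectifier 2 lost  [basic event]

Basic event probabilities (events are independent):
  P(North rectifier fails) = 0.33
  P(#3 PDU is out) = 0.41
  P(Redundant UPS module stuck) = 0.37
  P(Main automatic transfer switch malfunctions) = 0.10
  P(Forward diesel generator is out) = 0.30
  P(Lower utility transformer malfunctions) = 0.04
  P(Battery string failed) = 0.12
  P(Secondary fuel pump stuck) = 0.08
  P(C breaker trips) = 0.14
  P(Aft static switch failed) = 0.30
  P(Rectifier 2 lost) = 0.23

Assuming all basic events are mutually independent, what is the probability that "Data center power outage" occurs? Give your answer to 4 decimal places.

P(UPS chain unavailable) [OR] = 1 − (1−0.41) × (1−0.37) × (1−0.10) × (1−0.30) = 0.765829
P(Bus A unavailable) [OR] = 1 − (1−0.33) × (1−0.765829) = 0.843105
P(Generator path lost) [AND] = 0.08 × 0.14 × 0.30 = 0.003360
P(Utility feed down) [AND] = 0.12 × 0.003360 = 0.000403
P(Bus B inoperative) [AND] = 0.000403 × 0.23 = 0.000093
P(Distribution tier inoperative) [AND] = 0.04 × 0.000093 = 0.000004
P(Data center power outage) [OR] = 1 − (1−0.843105) × (1−0.000004) = 0.843106
Rounded to 4 decimal places: P(Data center power outage) ≈ 0.8431.

0.8431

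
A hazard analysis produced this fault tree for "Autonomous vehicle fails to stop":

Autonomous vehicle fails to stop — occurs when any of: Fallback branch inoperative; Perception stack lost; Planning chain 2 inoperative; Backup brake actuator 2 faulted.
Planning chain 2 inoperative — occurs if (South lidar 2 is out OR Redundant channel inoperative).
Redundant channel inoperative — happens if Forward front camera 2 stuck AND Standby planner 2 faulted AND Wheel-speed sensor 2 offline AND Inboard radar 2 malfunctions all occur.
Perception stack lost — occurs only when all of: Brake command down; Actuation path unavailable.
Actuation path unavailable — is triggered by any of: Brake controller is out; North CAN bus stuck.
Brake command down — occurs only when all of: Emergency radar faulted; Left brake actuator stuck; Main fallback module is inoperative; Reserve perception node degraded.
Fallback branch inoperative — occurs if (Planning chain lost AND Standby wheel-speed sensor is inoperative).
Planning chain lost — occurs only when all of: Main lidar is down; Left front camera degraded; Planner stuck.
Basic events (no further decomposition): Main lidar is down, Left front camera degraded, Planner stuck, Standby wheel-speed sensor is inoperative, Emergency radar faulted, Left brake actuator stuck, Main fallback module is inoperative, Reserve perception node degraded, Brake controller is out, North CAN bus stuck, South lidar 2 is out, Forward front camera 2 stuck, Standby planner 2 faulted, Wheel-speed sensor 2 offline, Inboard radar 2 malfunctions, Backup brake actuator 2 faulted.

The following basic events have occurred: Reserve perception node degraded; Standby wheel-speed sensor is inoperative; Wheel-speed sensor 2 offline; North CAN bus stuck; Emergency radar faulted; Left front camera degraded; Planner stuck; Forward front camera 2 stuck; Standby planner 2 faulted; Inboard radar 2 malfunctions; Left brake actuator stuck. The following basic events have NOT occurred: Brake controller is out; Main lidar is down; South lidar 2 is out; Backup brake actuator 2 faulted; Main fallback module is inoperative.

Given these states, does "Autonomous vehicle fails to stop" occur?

Yes

Planning chain lost [AND]: Main lidar is down=not, Left front camera degraded=occurs, Planner stuck=occurs → not all inputs occur → does not occur.
Fallback branch inoperative [AND]: Planning chain lost=not, Standby wheel-speed sensor is inoperative=occurs → not all inputs occur → does not occur.
Brake command down [AND]: Emergency radar faulted=occurs, Left brake actuator stuck=occurs, Main fallback module is inoperative=not, Reserve perception node degraded=occurs → not all inputs occur → does not occur.
Actuation path unavailable [OR]: Brake controller is out=not, North CAN bus stuck=occurs → at least one input occurs → occurs.
Perception stack lost [AND]: Brake command down=not, Actuation path unavailable=occurs → not all inputs occur → does not occur.
Redundant channel inoperative [AND]: Forward front camera 2 stuck=occurs, Standby planner 2 faulted=occurs, Wheel-speed sensor 2 offline=occurs, Inboard radar 2 malfunctions=occurs → all inputs occur → occurs.
Planning chain 2 inoperative [OR]: South lidar 2 is out=not, Redundant channel inoperative=occurs → at least one input occurs → occurs.
Autonomous vehicle fails to stop [OR]: Fallback branch inoperative=not, Perception stack lost=not, Planning chain 2 inoperative=occurs, Backup brake actuator 2 faulted=not → at least one input occurs → occurs.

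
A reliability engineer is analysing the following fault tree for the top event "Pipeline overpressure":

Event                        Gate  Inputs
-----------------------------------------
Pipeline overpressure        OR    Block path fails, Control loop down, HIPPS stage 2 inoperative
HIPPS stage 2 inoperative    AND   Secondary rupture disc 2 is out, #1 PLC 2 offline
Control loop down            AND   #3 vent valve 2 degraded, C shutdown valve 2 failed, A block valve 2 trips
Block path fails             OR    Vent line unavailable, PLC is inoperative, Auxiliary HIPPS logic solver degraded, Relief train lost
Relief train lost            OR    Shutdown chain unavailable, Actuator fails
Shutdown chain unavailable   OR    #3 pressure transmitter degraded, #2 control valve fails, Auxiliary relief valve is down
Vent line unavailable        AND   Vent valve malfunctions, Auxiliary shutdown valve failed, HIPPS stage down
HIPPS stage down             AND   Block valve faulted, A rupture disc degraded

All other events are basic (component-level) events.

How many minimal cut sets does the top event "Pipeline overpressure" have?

HIPPS stage down [AND]: one cut set from each child combined → 1 × 1 = 1 cut set(s).
Vent line unavailable [AND]: one cut set from each child combined → 1 × 1 × 1 = 1 cut set(s).
Shutdown chain unavailable [OR]: union of children's cut sets → 3 cut set(s).
Relief train lost [OR]: union of children's cut sets → 4 cut set(s).
Block path fails [OR]: union of children's cut sets → 7 cut set(s).
Control loop down [AND]: one cut set from each child combined → 1 × 1 × 1 = 1 cut set(s).
HIPPS stage 2 inoperative [AND]: one cut set from each child combined → 1 × 1 = 1 cut set(s).
Pipeline overpressure [OR]: union of children's cut sets → 9 cut set(s).
Minimal cut sets: {A rupture disc degraded, Auxiliary shutdown valve failed, Block valve faulted, Vent valve malfunctions}; {PLC is inoperative}; {Auxiliary HIPPS logic solver degraded}; {#3 pressure transmitter degraded}; {#2 control valve fails}; {Auxiliary relief valve is down}; {Actuator fails}; {#3 vent valve 2 degraded, A block valve 2 trips, C shutdown valve 2 failed}; {#1 PLC 2 offline, Secondary rupture disc 2 is out}.

9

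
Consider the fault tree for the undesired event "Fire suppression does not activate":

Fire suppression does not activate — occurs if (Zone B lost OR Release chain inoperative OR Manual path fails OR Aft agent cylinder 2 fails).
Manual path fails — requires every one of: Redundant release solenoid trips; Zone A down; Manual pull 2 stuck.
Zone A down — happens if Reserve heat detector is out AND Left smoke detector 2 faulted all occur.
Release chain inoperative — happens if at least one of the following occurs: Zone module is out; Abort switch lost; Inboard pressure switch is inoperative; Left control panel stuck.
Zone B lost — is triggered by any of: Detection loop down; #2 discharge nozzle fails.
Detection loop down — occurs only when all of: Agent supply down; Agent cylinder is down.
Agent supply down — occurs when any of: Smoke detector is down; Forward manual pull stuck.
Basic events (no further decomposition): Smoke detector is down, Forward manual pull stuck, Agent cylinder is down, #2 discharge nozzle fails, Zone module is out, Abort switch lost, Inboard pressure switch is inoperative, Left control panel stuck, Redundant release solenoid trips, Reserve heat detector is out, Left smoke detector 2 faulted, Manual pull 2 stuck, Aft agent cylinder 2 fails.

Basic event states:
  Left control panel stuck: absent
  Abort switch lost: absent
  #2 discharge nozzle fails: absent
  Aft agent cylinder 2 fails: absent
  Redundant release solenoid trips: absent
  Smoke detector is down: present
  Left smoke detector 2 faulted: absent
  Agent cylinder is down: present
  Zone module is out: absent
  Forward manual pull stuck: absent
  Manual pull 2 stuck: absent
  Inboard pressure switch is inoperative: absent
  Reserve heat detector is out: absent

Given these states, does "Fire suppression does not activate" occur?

Agent supply down [OR]: Smoke detector is down=occurs, Forward manual pull stuck=not → at least one input occurs → occurs.
Detection loop down [AND]: Agent supply down=occurs, Agent cylinder is down=occurs → all inputs occur → occurs.
Zone B lost [OR]: Detection loop down=occurs, #2 discharge nozzle fails=not → at least one input occurs → occurs.
Release chain inoperative [OR]: Zone module is out=not, Abort switch lost=not, Inboard pressure switch is inoperative=not, Left control panel stuck=not → no input occurs → does not occur.
Zone A down [AND]: Reserve heat detector is out=not, Left smoke detector 2 faulted=not → not all inputs occur → does not occur.
Manual path fails [AND]: Redundant release solenoid trips=not, Zone A down=not, Manual pull 2 stuck=not → not all inputs occur → does not occur.
Fire suppression does not activate [OR]: Zone B lost=occurs, Release chain inoperative=not, Manual path fails=not, Aft agent cylinder 2 fails=not → at least one input occurs → occurs.

Yes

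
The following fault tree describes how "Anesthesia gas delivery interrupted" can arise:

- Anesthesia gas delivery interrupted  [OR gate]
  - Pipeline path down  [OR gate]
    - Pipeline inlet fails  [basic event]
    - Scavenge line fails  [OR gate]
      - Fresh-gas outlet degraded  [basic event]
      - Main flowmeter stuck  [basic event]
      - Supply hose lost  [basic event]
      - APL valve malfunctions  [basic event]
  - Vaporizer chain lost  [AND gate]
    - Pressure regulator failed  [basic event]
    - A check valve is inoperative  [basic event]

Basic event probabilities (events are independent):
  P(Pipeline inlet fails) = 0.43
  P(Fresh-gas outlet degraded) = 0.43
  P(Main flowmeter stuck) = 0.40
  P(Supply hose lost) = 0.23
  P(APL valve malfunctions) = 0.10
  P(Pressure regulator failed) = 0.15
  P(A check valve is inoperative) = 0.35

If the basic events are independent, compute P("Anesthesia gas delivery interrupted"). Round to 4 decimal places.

0.8720

P(Scavenge line fails) [OR] = 1 − (1−0.43) × (1−0.40) × (1−0.23) × (1−0.10) = 0.762994
P(Pipeline path down) [OR] = 1 − (1−0.43) × (1−0.762994) = 0.864907
P(Vaporizer chain lost) [AND] = 0.15 × 0.35 = 0.052500
P(Anesthesia gas delivery interrupted) [OR] = 1 − (1−0.864907) × (1−0.052500) = 0.871999
Rounded to 4 decimal places: P(Anesthesia gas delivery interrupted) ≈ 0.8720.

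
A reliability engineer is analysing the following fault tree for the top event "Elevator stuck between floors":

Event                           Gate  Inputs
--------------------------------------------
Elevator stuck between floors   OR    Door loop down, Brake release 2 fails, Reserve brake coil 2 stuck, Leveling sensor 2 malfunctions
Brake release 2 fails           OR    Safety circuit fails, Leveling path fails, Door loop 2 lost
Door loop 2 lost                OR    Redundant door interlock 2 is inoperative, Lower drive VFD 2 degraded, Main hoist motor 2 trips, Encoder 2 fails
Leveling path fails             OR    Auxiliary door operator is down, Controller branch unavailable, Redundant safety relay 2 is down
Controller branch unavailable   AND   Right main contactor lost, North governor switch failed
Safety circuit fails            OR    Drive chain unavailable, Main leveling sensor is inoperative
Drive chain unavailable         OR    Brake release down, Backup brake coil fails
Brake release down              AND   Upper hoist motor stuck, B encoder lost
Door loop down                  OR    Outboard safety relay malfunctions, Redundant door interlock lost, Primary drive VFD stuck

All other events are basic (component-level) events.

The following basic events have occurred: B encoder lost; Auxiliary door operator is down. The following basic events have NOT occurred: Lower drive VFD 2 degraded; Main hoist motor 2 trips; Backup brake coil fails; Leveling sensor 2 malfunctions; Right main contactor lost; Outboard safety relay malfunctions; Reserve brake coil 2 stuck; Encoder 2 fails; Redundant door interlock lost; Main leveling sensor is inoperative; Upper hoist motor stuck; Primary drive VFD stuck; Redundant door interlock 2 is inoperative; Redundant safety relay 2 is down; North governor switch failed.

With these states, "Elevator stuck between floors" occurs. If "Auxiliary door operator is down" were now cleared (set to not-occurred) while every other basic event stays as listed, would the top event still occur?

Counterfactual: set "Auxiliary door operator is down" to not occurred.
Door loop down [OR]: Outboard safety relay malfunctions=not, Redundant door interlock lost=not, Primary drive VFD stuck=not → no input occurs → does not occur.
Brake release down [AND]: Upper hoist motor stuck=not, B encoder lost=occurs → not all inputs occur → does not occur.
Drive chain unavailable [OR]: Brake release down=not, Backup brake coil fails=not → no input occurs → does not occur.
Safety circuit fails [OR]: Drive chain unavailable=not, Main leveling sensor is inoperative=not → no input occurs → does not occur.
Controller branch unavailable [AND]: Right main contactor lost=not, North governor switch failed=not → not all inputs occur → does not occur.
Leveling path fails [OR]: Auxiliary door operator is down=not, Controller branch unavailable=not, Redundant safety relay 2 is down=not → no input occurs → does not occur.
Door loop 2 lost [OR]: Redundant door interlock 2 is inoperative=not, Lower drive VFD 2 degraded=not, Main hoist motor 2 trips=not, Encoder 2 fails=not → no input occurs → does not occur.
Brake release 2 fails [OR]: Safety circuit fails=not, Leveling path fails=not, Door loop 2 lost=not → no input occurs → does not occur.
Elevator stuck between floors [OR]: Door loop down=not, Brake release 2 fails=not, Reserve brake coil 2 stuck=not, Leveling sensor 2 malfunctions=not → no input occurs → does not occur.

No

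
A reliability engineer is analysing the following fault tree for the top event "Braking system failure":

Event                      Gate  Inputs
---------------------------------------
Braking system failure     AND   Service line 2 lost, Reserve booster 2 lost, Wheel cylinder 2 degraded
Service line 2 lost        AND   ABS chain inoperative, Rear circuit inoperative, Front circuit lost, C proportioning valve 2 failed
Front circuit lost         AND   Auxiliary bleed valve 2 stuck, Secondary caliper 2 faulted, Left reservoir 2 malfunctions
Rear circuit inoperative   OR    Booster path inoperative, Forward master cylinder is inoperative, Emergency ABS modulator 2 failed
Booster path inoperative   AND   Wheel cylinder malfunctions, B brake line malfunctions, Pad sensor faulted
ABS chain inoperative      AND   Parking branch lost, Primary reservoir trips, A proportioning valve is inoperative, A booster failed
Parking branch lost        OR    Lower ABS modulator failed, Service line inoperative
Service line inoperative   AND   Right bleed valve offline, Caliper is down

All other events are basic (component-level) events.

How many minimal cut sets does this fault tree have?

6

Service line inoperative [AND]: one cut set from each child combined → 1 × 1 = 1 cut set(s).
Parking branch lost [OR]: union of children's cut sets → 2 cut set(s).
ABS chain inoperative [AND]: one cut set from each child combined → 2 × 1 × 1 × 1 = 2 cut set(s).
Booster path inoperative [AND]: one cut set from each child combined → 1 × 1 × 1 = 1 cut set(s).
Rear circuit inoperative [OR]: union of children's cut sets → 3 cut set(s).
Front circuit lost [AND]: one cut set from each child combined → 1 × 1 × 1 = 1 cut set(s).
Service line 2 lost [AND]: one cut set from each child combined → 2 × 3 × 1 × 1 = 6 cut set(s).
Braking system failure [AND]: one cut set from each child combined → 6 × 1 × 1 = 6 cut set(s).
Minimal cut sets: {A booster failed, A proportioning valve is inoperative, Auxiliary bleed valve 2 stuck, B brake line malfunctions, C proportioning valve 2 failed, Left reservoir 2 malfunctions, Lower ABS modulator failed, Pad sensor faulted, Primary reservoir trips, Reserve booster 2 lost, Secondary caliper 2 faulted, Wheel cylinder 2 degraded, Wheel cylinder malfunctions}; {A booster failed, A proportioning valve is inoperative, Auxiliary bleed valve 2 stuck, C proportioning valve 2 failed, Forward master cylinder is inoperative, Left reservoir 2 malfunctions, Lower ABS modulator failed, Primary reservoir trips, Reserve booster 2 lost, Secondary caliper 2 faulted, Wheel cylinder 2 degraded}; {A booster failed, A proportioning valve is inoperative, Auxiliary bleed valve 2 stuck, C proportioning valve 2 failed, Emergency ABS modulator 2 failed, Left reservoir 2 malfunctions, Lower ABS modulator failed, Primary reservoir trips, Reserve booster 2 lost, Secondary caliper 2 faulted, Wheel cylinder 2 degraded}; {A booster failed, A proportioning valve is inoperative, Auxiliary bleed valve 2 stuck, B brake line malfunctions, C proportioning valve 2 failed, Caliper is down, Left reservoir 2 malfunctions, Pad sensor faulted, Primary reservoir trips, Reserve booster 2 lost, Right bleed valve offline, Secondary caliper 2 faulted, Wheel cylinder 2 degraded, Wheel cylinder malfunctions}; {A booster failed, A proportioning valve is inoperative, Auxiliary bleed valve 2 stuck, C proportioning valve 2 failed, Caliper is down, Forward master cylinder is inoperative, Left reservoir 2 malfunctions, Primary reservoir trips, Reserve booster 2 lost, Right bleed valve offline, Secondary caliper 2 faulted, Wheel cylinder 2 degraded}; {A booster failed, A proportioning valve is inoperative, Auxiliary bleed valve 2 stuck, C proportioning valve 2 failed, Caliper is down, Emergency ABS modulator 2 failed, Left reservoir 2 malfunctions, Primary reservoir trips, Reserve booster 2 lost, Right bleed valve offline, Secondary caliper 2 faulted, Wheel cylinder 2 degraded}.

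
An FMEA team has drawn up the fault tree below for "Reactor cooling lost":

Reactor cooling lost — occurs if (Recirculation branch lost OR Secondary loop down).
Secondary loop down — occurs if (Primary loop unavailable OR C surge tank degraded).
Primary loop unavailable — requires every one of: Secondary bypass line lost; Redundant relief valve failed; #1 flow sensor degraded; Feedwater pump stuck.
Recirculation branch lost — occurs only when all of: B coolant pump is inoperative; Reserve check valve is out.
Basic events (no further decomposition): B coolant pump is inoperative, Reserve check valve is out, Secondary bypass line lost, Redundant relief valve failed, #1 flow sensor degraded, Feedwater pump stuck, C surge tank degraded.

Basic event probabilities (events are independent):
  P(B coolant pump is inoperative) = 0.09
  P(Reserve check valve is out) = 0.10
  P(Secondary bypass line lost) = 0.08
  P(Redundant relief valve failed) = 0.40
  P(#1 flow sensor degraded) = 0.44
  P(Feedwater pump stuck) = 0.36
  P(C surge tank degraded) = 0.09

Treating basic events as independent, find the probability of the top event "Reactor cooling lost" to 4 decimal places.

P(Recirculation branch lost) [AND] = 0.09 × 0.10 = 0.009000
P(Primary loop unavailable) [AND] = 0.08 × 0.40 × 0.44 × 0.36 = 0.005069
P(Secondary loop down) [OR] = 1 − (1−0.005069) × (1−0.09) = 0.094613
P(Reactor cooling lost) [OR] = 1 − (1−0.009000) × (1−0.094613) = 0.102761
Rounded to 4 decimal places: P(Reactor cooling lost) ≈ 0.1028.

0.1028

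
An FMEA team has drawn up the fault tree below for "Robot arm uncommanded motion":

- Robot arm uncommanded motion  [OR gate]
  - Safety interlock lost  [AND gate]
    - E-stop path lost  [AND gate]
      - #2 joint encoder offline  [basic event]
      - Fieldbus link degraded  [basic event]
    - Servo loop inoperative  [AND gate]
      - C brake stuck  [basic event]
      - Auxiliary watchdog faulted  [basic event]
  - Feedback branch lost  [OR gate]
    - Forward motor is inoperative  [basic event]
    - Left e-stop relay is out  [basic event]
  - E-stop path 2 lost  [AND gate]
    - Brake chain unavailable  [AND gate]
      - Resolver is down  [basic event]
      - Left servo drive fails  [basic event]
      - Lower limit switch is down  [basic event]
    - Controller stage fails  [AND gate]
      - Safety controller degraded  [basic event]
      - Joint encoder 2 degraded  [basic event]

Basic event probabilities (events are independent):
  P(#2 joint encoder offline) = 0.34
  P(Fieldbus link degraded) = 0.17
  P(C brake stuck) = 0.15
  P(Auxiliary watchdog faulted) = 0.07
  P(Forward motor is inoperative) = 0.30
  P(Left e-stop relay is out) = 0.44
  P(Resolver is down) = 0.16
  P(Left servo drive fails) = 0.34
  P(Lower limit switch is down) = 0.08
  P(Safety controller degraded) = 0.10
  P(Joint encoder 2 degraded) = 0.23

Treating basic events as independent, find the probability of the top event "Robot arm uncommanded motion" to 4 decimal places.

0.6083

P(E-stop path lost) [AND] = 0.34 × 0.17 = 0.057800
P(Servo loop inoperative) [AND] = 0.15 × 0.07 = 0.010500
P(Safety interlock lost) [AND] = 0.057800 × 0.010500 = 0.000607
P(Feedback branch lost) [OR] = 1 − (1−0.30) × (1−0.44) = 0.608000
P(Brake chain unavailable) [AND] = 0.16 × 0.34 × 0.08 = 0.004352
P(Controller stage fails) [AND] = 0.10 × 0.23 = 0.023000
P(E-stop path 2 lost) [AND] = 0.004352 × 0.023000 = 0.000100
P(Robot arm uncommanded motion) [OR] = 1 − (1−0.000607) × (1−0.608000) × (1−0.000100) = 0.608277
Rounded to 4 decimal places: P(Robot arm uncommanded motion) ≈ 0.6083.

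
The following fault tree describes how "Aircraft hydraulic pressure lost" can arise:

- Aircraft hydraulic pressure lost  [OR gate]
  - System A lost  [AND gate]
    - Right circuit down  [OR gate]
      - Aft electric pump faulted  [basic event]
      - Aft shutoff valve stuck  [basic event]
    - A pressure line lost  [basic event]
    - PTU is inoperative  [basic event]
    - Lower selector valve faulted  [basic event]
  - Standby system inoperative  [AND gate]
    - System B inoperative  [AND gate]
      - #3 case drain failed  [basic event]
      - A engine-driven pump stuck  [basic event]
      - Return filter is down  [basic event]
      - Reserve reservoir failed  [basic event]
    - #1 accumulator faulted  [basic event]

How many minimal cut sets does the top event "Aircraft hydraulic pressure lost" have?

Right circuit down [OR]: union of children's cut sets → 2 cut set(s).
System A lost [AND]: one cut set from each child combined → 2 × 1 × 1 × 1 = 2 cut set(s).
System B inoperative [AND]: one cut set from each child combined → 1 × 1 × 1 × 1 = 1 cut set(s).
Standby system inoperative [AND]: one cut set from each child combined → 1 × 1 = 1 cut set(s).
Aircraft hydraulic pressure lost [OR]: union of children's cut sets → 3 cut set(s).
Minimal cut sets: {A pressure line lost, Aft electric pump faulted, Lower selector valve faulted, PTU is inoperative}; {A pressure line lost, Aft shutoff valve stuck, Lower selector valve faulted, PTU is inoperative}; {#1 accumulator faulted, #3 case drain failed, A engine-driven pump stuck, Reserve reservoir failed, Return filter is down}.

3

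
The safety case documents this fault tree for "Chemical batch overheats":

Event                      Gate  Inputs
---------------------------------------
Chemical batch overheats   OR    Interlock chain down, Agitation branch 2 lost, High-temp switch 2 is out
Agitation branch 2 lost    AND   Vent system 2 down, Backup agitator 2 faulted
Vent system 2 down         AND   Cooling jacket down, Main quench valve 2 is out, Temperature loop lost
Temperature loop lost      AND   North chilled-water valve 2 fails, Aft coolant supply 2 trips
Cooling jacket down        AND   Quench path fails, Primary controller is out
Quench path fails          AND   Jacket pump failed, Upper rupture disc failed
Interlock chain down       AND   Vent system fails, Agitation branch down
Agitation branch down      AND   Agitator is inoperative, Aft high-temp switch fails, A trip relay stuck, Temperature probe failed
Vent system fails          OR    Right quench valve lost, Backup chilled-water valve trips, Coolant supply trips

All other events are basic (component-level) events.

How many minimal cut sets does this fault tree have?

Vent system fails [OR]: union of children's cut sets → 3 cut set(s).
Agitation branch down [AND]: one cut set from each child combined → 1 × 1 × 1 × 1 = 1 cut set(s).
Interlock chain down [AND]: one cut set from each child combined → 3 × 1 = 3 cut set(s).
Quench path fails [AND]: one cut set from each child combined → 1 × 1 = 1 cut set(s).
Cooling jacket down [AND]: one cut set from each child combined → 1 × 1 = 1 cut set(s).
Temperature loop lost [AND]: one cut set from each child combined → 1 × 1 = 1 cut set(s).
Vent system 2 down [AND]: one cut set from each child combined → 1 × 1 × 1 = 1 cut set(s).
Agitation branch 2 lost [AND]: one cut set from each child combined → 1 × 1 = 1 cut set(s).
Chemical batch overheats [OR]: union of children's cut sets → 5 cut set(s).
Minimal cut sets: {A trip relay stuck, Aft high-temp switch fails, Agitator is inoperative, Right quench valve lost, Temperature probe failed}; {A trip relay stuck, Aft high-temp switch fails, Agitator is inoperative, Backup chilled-water valve trips, Temperature probe failed}; {A trip relay stuck, Aft high-temp switch fails, Agitator is inoperative, Coolant supply trips, Temperature probe failed}; {Aft coolant supply 2 trips, Backup agitator 2 faulted, Jacket pump failed, Main quench valve 2 is out, North chilled-water valve 2 fails, Primary controller is out, Upper rupture disc failed}; {High-temp switch 2 is out}.

5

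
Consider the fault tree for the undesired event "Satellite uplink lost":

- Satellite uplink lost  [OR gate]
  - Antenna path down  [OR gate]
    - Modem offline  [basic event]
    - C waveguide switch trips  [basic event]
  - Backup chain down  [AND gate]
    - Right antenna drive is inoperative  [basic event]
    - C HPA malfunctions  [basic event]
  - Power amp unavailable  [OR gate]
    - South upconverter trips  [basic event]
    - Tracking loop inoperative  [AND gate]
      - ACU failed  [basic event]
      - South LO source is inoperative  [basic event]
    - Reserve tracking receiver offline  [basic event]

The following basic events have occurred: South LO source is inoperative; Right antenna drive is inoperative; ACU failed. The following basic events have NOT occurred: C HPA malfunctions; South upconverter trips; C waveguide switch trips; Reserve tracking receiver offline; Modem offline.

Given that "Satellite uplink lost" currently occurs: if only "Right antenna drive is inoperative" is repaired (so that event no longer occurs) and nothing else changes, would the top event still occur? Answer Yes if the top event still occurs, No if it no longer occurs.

Yes

Counterfactual: set "Right antenna drive is inoperative" to not occurred.
Antenna path down [OR]: Modem offline=not, C waveguide switch trips=not → no input occurs → does not occur.
Backup chain down [AND]: Right antenna drive is inoperative=not, C HPA malfunctions=not → not all inputs occur → does not occur.
Tracking loop inoperative [AND]: ACU failed=occurs, South LO source is inoperative=occurs → all inputs occur → occurs.
Power amp unavailable [OR]: South upconverter trips=not, Tracking loop inoperative=occurs, Reserve tracking receiver offline=not → at least one input occurs → occurs.
Satellite uplink lost [OR]: Antenna path down=not, Backup chain down=not, Power amp unavailable=occurs → at least one input occurs → occurs.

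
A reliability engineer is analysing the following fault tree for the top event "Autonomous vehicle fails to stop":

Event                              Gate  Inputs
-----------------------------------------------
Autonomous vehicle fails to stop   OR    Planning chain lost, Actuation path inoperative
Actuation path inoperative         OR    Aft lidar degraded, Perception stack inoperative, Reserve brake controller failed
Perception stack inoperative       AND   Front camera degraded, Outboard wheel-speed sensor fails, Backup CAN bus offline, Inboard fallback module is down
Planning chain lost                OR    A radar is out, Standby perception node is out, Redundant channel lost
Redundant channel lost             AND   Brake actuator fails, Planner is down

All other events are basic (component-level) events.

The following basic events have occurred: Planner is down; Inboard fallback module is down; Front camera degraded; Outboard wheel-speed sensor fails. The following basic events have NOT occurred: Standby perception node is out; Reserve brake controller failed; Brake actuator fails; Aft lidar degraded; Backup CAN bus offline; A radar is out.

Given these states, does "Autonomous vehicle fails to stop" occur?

No

Redundant channel lost [AND]: Brake actuator fails=not, Planner is down=occurs → not all inputs occur → does not occur.
Planning chain lost [OR]: A radar is out=not, Standby perception node is out=not, Redundant channel lost=not → no input occurs → does not occur.
Perception stack inoperative [AND]: Front camera degraded=occurs, Outboard wheel-speed sensor fails=occurs, Backup CAN bus offline=not, Inboard fallback module is down=occurs → not all inputs occur → does not occur.
Actuation path inoperative [OR]: Aft lidar degraded=not, Perception stack inoperative=not, Reserve brake controller failed=not → no input occurs → does not occur.
Autonomous vehicle fails to stop [OR]: Planning chain lost=not, Actuation path inoperative=not → no input occurs → does not occur.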